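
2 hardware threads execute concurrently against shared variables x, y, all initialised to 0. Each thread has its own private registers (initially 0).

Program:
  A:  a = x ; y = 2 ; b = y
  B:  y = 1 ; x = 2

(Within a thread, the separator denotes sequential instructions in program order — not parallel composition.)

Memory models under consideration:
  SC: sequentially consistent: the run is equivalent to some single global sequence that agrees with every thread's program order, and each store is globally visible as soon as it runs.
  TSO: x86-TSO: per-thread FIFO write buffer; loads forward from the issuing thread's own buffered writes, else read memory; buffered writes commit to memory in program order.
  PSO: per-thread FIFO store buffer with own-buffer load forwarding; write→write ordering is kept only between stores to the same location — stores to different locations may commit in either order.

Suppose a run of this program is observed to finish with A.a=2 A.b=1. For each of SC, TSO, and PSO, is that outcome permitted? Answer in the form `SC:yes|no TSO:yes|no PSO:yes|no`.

SC:no TSO:no PSO:yes

outcome vector order: (A.a,A.b)
SC (3): 01; 02; 22
TSO (3): 01; 02; 22
PSO (4): 01; 02; 21; 22
target 21 ∈ {PSO}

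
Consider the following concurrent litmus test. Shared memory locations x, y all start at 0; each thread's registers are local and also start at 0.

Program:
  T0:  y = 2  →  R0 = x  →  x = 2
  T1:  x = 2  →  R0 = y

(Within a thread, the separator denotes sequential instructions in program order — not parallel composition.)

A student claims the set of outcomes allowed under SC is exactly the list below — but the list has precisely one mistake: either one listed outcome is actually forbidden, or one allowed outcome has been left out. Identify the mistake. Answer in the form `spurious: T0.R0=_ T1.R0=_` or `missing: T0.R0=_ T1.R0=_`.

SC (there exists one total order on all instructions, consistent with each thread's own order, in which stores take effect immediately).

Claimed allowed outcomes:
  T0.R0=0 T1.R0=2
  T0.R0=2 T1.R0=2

outcome vector order: (T0.R0,T1.R0)
[SC] allowed = {02; 20; 22}
SC∖claimed = {20}

missing: T0.R0=2 T1.R0=0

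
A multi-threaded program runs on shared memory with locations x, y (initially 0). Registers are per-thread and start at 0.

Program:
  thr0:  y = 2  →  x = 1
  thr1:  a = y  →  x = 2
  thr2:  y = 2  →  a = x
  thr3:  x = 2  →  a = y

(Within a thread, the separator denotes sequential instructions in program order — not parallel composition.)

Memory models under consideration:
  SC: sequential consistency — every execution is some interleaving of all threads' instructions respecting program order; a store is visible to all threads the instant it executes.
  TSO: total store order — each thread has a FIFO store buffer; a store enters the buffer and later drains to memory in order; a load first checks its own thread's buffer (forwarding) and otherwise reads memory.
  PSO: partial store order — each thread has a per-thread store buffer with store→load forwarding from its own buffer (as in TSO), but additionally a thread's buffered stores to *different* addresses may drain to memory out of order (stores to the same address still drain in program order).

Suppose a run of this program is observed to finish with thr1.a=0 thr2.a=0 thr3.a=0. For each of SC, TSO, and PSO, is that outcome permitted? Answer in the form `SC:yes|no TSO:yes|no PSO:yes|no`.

outcome vector order: (thr1.a,thr2.a,thr3.a)
SC: 10 outcomes — {0/0/2 0/1/0 0/1/2 0/2/0 0/2/2 2/0/2 2/1/0 2/1/2 2/2/0 2/2/2}
TSO: 12 outcomes — {0/0/0 0/0/2 0/1/0 0/1/2 0/2/0 0/2/2 2/0/0 2/0/2 2/1/0 2/1/2 2/2/0 2/2/2}
PSO: 12 outcomes — {0/0/0 0/0/2 0/1/0 0/1/2 0/2/0 0/2/2 2/0/0 2/0/2 2/1/0 2/1/2 2/2/0 2/2/2}
target 0/0/0 ∈ {TSO,PSO}

SC:no TSO:yes PSO:yes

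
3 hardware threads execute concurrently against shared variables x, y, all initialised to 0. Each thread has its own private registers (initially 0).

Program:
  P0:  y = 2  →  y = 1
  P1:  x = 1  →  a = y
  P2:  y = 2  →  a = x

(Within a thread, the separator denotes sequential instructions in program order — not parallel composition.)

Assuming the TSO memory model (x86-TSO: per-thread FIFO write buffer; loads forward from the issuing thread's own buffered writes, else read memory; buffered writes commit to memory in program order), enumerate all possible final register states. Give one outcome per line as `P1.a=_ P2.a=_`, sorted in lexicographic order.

P1.a=0 P2.a=0
P1.a=0 P2.a=1
P1.a=1 P2.a=0
P1.a=1 P2.a=1
P1.a=2 P2.a=0
P1.a=2 P2.a=1

outcome vector order: (P1.a,P2.a)
|TSO outcomes| = 6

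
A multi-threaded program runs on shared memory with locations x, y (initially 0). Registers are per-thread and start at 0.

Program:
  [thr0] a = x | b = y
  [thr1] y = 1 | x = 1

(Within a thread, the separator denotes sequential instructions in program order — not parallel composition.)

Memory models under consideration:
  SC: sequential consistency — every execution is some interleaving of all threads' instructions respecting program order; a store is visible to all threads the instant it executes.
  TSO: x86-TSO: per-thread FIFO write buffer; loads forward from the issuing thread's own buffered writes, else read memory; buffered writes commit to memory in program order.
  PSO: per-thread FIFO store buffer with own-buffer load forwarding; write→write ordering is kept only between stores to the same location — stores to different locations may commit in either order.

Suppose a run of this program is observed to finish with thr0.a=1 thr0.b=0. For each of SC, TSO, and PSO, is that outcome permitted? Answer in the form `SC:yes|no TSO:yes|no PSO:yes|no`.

SC:no TSO:no PSO:yes

outcome vector order: (thr0.a,thr0.b)
under SC → 00 01 11
under TSO → 00 01 11
under PSO → 00 01 10 11
target 10 ∈ {PSO}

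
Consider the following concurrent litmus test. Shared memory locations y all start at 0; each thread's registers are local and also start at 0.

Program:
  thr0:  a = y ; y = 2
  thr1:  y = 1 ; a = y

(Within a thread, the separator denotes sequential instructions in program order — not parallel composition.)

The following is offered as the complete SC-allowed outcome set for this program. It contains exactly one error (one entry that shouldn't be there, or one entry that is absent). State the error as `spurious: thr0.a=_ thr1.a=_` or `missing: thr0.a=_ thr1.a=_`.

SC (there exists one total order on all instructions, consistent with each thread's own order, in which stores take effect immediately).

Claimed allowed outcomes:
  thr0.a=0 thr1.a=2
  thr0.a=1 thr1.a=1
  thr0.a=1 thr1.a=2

missing: thr0.a=0 thr1.a=1

outcome vector order: (thr0.a,thr1.a)
SC: 4 outcomes — {0/1 0/2 1/1 1/2}
SC∖claimed = {0/1}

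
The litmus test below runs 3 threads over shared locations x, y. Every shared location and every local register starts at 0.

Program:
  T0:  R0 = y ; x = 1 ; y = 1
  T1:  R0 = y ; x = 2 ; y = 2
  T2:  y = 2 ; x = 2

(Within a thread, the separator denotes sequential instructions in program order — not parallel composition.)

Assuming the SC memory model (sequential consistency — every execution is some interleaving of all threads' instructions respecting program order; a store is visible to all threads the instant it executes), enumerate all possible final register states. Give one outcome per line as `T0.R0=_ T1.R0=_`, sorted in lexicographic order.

outcome vector order: (T0.R0,T1.R0)
|SC outcomes| = 6

T0.R0=0 T1.R0=0
T0.R0=0 T1.R0=1
T0.R0=0 T1.R0=2
T0.R0=2 T1.R0=0
T0.R0=2 T1.R0=1
T0.R0=2 T1.R0=2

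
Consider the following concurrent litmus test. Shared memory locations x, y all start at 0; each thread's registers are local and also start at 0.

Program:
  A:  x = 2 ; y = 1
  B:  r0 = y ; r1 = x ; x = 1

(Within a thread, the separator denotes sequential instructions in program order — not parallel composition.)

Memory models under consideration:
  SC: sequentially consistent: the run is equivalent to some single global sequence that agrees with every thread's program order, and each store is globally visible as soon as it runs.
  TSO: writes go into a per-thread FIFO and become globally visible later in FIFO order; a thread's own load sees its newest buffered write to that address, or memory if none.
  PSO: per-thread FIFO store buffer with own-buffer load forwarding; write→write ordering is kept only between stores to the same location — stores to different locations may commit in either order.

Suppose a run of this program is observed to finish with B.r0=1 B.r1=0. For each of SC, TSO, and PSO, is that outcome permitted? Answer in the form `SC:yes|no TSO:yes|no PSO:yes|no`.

outcome vector order: (B.r0,B.r1)
SC (3): (0,0); (0,2); (1,2)
TSO (3): (0,0); (0,2); (1,2)
PSO (4): (0,0); (0,2); (1,0); (1,2)
target (1,0) ∈ {PSO}

SC:no TSO:no PSO:yes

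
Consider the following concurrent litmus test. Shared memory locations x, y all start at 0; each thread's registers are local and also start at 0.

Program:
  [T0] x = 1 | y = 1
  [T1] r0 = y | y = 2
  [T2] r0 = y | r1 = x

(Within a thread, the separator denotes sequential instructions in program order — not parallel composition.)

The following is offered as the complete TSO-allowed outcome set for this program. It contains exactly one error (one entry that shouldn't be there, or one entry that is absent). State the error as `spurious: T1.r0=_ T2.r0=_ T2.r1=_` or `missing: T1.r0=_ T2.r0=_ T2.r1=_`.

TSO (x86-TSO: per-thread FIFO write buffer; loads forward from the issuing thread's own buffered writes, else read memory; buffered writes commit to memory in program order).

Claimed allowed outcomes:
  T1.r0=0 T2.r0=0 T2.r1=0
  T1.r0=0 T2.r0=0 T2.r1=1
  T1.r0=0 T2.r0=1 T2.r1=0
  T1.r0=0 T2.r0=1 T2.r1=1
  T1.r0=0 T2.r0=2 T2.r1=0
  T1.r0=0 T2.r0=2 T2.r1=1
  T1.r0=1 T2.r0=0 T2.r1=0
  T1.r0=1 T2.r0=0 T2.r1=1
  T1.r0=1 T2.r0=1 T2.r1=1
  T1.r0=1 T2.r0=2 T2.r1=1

outcome vector order: (T1.r0,T2.r0,T2.r1)
under TSO → 000, 001, 011, 020, 021, 100, 101, 111, 121
claimed∖TSO = {010}

spurious: T1.r0=0 T2.r0=1 T2.r1=0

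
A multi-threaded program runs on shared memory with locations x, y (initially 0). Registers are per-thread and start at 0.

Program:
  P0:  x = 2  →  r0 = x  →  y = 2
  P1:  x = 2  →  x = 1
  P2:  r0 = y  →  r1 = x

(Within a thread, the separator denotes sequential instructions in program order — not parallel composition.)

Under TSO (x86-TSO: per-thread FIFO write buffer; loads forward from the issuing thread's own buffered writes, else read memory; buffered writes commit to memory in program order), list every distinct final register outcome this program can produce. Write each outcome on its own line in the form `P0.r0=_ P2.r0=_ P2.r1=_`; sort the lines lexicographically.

P0.r0=1 P2.r0=0 P2.r1=0
P0.r0=1 P2.r0=0 P2.r1=1
P0.r0=1 P2.r0=0 P2.r1=2
P0.r0=1 P2.r0=2 P2.r1=1
P0.r0=2 P2.r0=0 P2.r1=0
P0.r0=2 P2.r0=0 P2.r1=1
P0.r0=2 P2.r0=0 P2.r1=2
P0.r0=2 P2.r0=2 P2.r1=1
P0.r0=2 P2.r0=2 P2.r1=2

outcome vector order: (P0.r0,P2.r0,P2.r1)
|TSO outcomes| = 9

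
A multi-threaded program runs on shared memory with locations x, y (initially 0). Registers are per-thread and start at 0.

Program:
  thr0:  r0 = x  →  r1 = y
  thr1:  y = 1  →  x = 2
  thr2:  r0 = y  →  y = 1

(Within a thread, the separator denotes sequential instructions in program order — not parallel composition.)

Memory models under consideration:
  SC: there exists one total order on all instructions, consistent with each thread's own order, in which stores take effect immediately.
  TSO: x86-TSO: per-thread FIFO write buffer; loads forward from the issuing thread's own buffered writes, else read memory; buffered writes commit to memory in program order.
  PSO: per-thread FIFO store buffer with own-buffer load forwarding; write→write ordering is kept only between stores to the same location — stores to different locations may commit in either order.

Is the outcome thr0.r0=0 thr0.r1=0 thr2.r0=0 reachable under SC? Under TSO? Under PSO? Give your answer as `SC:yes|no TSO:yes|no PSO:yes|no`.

outcome vector order: (thr0.r0,thr0.r1,thr2.r0)
SC (6): 0/0/0 0/0/1 0/1/0 0/1/1 2/1/0 2/1/1
TSO (6): 0/0/0 0/0/1 0/1/0 0/1/1 2/1/0 2/1/1
PSO (8): 0/0/0 0/0/1 0/1/0 0/1/1 2/0/0 2/0/1 2/1/0 2/1/1
target 0/0/0 ∈ {SC,TSO,PSO}

SC:yes TSO:yes PSO:yes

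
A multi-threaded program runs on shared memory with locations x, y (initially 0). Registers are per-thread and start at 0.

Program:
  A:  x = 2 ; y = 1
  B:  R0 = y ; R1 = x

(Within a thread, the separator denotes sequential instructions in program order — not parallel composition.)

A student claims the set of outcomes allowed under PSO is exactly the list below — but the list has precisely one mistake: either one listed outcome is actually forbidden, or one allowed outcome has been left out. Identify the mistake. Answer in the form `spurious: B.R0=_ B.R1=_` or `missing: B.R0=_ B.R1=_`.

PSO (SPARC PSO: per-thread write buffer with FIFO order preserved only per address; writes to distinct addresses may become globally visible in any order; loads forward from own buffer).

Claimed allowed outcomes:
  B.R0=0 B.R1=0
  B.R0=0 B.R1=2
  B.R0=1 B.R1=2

outcome vector order: (B.R0,B.R1)
under PSO → 00; 02; 10; 12
PSO∖claimed = {10}

missing: B.R0=1 B.R1=0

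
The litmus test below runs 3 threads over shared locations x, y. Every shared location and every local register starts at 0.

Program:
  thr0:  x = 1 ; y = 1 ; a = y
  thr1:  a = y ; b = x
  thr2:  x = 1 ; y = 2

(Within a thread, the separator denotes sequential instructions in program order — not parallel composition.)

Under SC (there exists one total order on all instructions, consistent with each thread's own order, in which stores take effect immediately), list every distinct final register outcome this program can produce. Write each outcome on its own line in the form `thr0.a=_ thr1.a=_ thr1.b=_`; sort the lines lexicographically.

thr0.a=1 thr1.a=0 thr1.b=0
thr0.a=1 thr1.a=0 thr1.b=1
thr0.a=1 thr1.a=1 thr1.b=1
thr0.a=1 thr1.a=2 thr1.b=1
thr0.a=2 thr1.a=0 thr1.b=0
thr0.a=2 thr1.a=0 thr1.b=1
thr0.a=2 thr1.a=1 thr1.b=1
thr0.a=2 thr1.a=2 thr1.b=1

outcome vector order: (thr0.a,thr1.a,thr1.b)
|SC outcomes| = 8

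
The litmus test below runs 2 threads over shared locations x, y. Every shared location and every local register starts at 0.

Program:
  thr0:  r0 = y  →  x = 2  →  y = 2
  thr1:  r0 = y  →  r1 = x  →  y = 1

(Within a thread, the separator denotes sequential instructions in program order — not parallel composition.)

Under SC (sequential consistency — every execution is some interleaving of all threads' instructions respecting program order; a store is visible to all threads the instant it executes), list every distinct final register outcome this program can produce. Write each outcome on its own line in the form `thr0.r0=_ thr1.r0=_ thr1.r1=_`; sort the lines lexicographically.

outcome vector order: (thr0.r0,thr1.r0,thr1.r1)
|SC outcomes| = 4

thr0.r0=0 thr1.r0=0 thr1.r1=0
thr0.r0=0 thr1.r0=0 thr1.r1=2
thr0.r0=0 thr1.r0=2 thr1.r1=2
thr0.r0=1 thr1.r0=0 thr1.r1=0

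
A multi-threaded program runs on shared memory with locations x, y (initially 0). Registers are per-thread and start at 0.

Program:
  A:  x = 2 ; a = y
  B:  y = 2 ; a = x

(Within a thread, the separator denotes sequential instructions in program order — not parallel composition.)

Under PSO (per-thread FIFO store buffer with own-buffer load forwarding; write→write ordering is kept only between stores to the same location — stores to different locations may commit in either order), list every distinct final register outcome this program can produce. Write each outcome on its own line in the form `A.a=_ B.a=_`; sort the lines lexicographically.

A.a=0 B.a=0
A.a=0 B.a=2
A.a=2 B.a=0
A.a=2 B.a=2

outcome vector order: (A.a,B.a)
|PSO outcomes| = 4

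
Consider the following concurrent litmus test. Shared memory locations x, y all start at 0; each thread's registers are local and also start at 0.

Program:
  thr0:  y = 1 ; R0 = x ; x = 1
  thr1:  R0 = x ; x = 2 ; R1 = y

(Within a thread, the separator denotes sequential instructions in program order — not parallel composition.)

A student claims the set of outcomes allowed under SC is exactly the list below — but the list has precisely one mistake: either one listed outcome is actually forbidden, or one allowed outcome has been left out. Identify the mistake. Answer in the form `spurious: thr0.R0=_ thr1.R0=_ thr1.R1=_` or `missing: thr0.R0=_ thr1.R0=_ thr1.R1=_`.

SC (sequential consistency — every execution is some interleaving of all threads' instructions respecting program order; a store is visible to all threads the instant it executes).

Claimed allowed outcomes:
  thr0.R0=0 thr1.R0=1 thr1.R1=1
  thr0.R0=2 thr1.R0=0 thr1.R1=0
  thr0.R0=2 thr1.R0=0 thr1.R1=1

missing: thr0.R0=0 thr1.R0=0 thr1.R1=1

outcome vector order: (thr0.R0,thr1.R0,thr1.R1)
under SC → 001, 011, 200, 201
SC∖claimed = {001}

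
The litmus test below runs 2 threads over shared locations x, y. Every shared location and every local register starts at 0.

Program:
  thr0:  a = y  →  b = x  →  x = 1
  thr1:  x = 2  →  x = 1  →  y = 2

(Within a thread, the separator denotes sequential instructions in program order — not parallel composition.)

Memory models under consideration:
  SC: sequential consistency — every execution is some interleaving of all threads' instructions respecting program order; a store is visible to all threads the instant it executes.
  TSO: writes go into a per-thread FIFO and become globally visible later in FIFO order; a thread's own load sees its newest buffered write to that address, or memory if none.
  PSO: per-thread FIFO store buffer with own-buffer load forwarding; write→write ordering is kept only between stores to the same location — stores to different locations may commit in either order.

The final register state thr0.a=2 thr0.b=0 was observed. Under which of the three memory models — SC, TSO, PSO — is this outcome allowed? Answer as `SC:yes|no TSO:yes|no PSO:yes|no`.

SC:no TSO:no PSO:yes

outcome vector order: (thr0.a,thr0.b)
[SC] allowed = {0/0; 0/1; 0/2; 2/1}
[TSO] allowed = {0/0; 0/1; 0/2; 2/1}
[PSO] allowed = {0/0; 0/1; 0/2; 2/0; 2/1; 2/2}
target 2/0 ∈ {PSO}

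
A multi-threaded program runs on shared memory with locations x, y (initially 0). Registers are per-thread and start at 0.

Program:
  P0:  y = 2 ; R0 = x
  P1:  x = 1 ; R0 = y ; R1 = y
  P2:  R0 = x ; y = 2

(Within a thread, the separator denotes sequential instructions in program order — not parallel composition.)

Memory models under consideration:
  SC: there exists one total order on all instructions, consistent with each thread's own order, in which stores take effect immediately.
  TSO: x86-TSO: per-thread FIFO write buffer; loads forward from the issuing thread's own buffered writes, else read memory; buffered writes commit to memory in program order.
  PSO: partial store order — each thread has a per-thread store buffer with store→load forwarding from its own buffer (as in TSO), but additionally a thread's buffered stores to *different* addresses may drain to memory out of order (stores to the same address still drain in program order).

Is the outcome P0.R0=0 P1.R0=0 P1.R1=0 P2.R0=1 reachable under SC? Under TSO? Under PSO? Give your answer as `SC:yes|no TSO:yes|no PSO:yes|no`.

SC:no TSO:yes PSO:yes

outcome vector order: (P0.R0,P1.R0,P1.R1,P2.R0)
SC: 8 outcomes — {<0 2 2 0>; <0 2 2 1>; <1 0 0 0>; <1 0 0 1>; <1 0 2 0>; <1 0 2 1>; <1 2 2 0>; <1 2 2 1>}
TSO: 12 outcomes — {<0 0 0 0>; <0 0 0 1>; <0 0 2 0>; <0 0 2 1>; <0 2 2 0>; <0 2 2 1>; <1 0 0 0>; <1 0 0 1>; <1 0 2 0>; <1 0 2 1>; <1 2 2 0>; <1 2 2 1>}
PSO: 12 outcomes — {<0 0 0 0>; <0 0 0 1>; <0 0 2 0>; <0 0 2 1>; <0 2 2 0>; <0 2 2 1>; <1 0 0 0>; <1 0 0 1>; <1 0 2 0>; <1 0 2 1>; <1 2 2 0>; <1 2 2 1>}
target <0 0 0 1> ∈ {TSO,PSO}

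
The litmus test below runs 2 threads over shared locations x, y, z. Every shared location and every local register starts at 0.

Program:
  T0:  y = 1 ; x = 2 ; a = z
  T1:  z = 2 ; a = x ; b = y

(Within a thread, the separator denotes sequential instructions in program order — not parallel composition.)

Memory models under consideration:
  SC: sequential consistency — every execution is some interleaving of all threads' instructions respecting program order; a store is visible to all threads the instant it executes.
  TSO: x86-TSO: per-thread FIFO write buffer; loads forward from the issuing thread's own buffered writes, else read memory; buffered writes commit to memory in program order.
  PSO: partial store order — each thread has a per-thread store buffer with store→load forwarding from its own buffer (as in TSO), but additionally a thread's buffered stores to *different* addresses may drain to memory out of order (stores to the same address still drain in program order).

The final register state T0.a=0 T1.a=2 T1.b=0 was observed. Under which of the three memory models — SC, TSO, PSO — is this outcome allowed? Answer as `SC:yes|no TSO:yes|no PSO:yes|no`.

SC:no TSO:no PSO:yes

outcome vector order: (T0.a,T1.a,T1.b)
SC: 4 outcomes — {(0,2,1) (2,0,0) (2,0,1) (2,2,1)}
TSO: 6 outcomes — {(0,0,0) (0,0,1) (0,2,1) (2,0,0) (2,0,1) (2,2,1)}
PSO: 8 outcomes — {(0,0,0) (0,0,1) (0,2,0) (0,2,1) (2,0,0) (2,0,1) (2,2,0) (2,2,1)}
target (0,2,0) ∈ {PSO}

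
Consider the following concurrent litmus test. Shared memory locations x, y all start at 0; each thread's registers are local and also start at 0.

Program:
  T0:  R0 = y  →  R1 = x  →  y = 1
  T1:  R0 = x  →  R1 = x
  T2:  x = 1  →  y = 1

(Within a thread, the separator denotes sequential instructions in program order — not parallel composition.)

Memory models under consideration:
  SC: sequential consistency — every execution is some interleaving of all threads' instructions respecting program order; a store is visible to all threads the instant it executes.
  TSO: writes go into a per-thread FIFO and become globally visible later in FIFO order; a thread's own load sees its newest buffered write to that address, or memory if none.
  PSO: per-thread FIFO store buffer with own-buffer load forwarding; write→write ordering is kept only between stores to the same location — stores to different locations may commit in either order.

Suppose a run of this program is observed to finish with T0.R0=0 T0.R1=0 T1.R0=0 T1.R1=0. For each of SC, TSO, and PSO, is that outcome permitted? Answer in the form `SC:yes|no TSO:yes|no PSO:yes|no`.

outcome vector order: (T0.R0,T0.R1,T1.R0,T1.R1)
[SC] allowed = {<0 0 0 0>; <0 0 0 1>; <0 0 1 1>; <0 1 0 0>; <0 1 0 1>; <0 1 1 1>; <1 1 0 0>; <1 1 0 1>; <1 1 1 1>}
[TSO] allowed = {<0 0 0 0>; <0 0 0 1>; <0 0 1 1>; <0 1 0 0>; <0 1 0 1>; <0 1 1 1>; <1 1 0 0>; <1 1 0 1>; <1 1 1 1>}
[PSO] allowed = {<0 0 0 0>; <0 0 0 1>; <0 0 1 1>; <0 1 0 0>; <0 1 0 1>; <0 1 1 1>; <1 0 0 0>; <1 0 0 1>; <1 0 1 1>; <1 1 0 0>; <1 1 0 1>; <1 1 1 1>}
target <0 0 0 0> ∈ {SC,TSO,PSO}

SC:yes TSO:yes PSO:yes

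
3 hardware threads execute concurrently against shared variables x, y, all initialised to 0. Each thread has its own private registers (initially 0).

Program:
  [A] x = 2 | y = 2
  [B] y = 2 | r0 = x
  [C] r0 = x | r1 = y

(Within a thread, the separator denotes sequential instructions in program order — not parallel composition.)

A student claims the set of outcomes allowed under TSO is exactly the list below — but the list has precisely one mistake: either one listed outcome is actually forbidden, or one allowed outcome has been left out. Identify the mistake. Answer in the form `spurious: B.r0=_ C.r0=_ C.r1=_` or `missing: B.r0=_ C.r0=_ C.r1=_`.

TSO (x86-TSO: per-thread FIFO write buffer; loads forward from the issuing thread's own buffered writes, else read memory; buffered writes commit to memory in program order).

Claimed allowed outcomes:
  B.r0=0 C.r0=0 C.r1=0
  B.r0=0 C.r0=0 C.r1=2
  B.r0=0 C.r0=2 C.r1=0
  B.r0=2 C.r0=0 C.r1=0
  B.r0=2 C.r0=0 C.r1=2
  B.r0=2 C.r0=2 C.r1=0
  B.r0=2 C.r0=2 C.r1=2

outcome vector order: (B.r0,C.r0,C.r1)
TSO (8): (0,0,0); (0,0,2); (0,2,0); (0,2,2); (2,0,0); (2,0,2); (2,2,0); (2,2,2)
TSO∖claimed = {(0,2,2)}

missing: B.r0=0 C.r0=2 C.r1=2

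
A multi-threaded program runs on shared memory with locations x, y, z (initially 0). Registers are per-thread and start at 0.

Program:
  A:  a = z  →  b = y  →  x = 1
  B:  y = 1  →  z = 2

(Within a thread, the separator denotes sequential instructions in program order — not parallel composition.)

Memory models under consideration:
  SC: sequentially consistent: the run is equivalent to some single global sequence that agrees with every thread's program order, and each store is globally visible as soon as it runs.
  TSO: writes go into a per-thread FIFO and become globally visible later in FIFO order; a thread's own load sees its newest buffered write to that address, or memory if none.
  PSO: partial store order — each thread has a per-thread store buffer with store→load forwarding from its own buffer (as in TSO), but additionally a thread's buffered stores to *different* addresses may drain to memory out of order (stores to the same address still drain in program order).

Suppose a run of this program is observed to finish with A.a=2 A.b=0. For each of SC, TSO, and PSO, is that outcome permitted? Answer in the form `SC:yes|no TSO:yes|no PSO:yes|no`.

SC:no TSO:no PSO:yes

outcome vector order: (A.a,A.b)
[SC] allowed = {0/0 0/1 2/1}
[TSO] allowed = {0/0 0/1 2/1}
[PSO] allowed = {0/0 0/1 2/0 2/1}
target 2/0 ∈ {PSO}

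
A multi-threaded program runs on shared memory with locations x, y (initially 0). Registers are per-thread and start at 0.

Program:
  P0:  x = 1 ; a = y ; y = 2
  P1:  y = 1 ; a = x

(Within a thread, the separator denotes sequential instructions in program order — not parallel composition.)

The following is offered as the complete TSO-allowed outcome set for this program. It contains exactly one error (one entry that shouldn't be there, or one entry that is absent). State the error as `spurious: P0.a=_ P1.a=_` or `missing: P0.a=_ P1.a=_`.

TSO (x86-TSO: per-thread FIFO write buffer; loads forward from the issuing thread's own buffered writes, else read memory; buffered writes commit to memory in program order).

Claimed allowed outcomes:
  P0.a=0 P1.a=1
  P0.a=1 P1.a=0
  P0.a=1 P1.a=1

outcome vector order: (P0.a,P1.a)
under TSO → 0/0 0/1 1/0 1/1
TSO∖claimed = {0/0}

missing: P0.a=0 P1.a=0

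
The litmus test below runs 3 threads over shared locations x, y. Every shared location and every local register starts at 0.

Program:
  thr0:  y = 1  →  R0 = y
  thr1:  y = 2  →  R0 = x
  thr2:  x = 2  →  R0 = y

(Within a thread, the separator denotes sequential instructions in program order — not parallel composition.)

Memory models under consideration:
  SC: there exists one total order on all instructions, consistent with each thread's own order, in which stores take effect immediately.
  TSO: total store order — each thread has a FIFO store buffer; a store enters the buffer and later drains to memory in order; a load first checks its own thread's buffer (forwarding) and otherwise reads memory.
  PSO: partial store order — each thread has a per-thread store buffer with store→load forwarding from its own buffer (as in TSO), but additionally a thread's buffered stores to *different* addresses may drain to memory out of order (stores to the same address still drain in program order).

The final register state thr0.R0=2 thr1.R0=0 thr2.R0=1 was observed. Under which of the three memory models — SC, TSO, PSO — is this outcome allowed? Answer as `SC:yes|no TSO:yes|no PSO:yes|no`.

SC:no TSO:yes PSO:yes

outcome vector order: (thr0.R0,thr1.R0,thr2.R0)
under SC → 101 102 120 121 122 202 220 221 222
under TSO → 100 101 102 120 121 122 200 201 202 220 221 222
under PSO → 100 101 102 120 121 122 200 201 202 220 221 222
target 201 ∈ {TSO,PSO}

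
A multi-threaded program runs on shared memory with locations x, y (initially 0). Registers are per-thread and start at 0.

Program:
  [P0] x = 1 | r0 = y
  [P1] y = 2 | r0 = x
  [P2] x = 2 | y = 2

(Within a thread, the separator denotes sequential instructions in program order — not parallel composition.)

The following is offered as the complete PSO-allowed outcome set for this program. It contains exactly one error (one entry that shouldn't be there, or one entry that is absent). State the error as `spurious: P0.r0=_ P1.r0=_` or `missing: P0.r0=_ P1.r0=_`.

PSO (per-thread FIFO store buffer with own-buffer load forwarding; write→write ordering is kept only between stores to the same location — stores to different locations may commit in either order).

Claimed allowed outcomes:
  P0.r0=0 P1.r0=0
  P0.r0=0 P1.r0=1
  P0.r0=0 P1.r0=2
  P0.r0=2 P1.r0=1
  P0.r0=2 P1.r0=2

outcome vector order: (P0.r0,P1.r0)
[PSO] allowed = {<0 0>; <0 1>; <0 2>; <2 0>; <2 1>; <2 2>}
PSO∖claimed = {<2 0>}

missing: P0.r0=2 P1.r0=0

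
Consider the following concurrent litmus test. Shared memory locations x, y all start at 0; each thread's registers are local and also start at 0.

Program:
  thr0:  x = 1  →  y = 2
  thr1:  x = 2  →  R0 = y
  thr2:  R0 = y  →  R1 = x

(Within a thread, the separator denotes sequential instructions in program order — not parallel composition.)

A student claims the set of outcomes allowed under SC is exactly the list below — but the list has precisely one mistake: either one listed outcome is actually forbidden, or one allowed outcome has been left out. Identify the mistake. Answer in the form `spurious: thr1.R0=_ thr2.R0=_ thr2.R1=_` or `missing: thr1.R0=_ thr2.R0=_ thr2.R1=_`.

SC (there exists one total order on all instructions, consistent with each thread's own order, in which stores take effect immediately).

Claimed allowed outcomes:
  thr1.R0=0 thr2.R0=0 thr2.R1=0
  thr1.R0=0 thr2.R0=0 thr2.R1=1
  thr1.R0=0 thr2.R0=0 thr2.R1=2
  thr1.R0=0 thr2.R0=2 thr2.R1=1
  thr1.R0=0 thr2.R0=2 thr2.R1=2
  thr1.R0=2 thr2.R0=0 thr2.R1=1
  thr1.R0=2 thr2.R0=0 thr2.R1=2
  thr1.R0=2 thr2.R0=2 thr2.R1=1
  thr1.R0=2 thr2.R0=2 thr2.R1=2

outcome vector order: (thr1.R0,thr2.R0,thr2.R1)
SC (10): (0,0,0); (0,0,1); (0,0,2); (0,2,1); (0,2,2); (2,0,0); (2,0,1); (2,0,2); (2,2,1); (2,2,2)
SC∖claimed = {(2,0,0)}

missing: thr1.R0=2 thr2.R0=0 thr2.R1=0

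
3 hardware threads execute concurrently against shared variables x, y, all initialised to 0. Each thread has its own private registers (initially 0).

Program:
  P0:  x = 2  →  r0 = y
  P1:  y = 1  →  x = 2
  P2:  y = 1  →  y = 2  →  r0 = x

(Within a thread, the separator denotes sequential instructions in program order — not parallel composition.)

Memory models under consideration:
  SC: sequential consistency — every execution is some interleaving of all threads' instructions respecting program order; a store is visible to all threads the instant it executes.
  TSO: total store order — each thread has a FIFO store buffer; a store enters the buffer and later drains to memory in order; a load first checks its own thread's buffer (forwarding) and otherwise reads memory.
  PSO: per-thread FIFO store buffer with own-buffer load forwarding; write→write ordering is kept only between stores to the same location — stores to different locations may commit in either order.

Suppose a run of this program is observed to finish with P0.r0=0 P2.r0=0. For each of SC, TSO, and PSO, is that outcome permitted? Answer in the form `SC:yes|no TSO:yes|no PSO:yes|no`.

outcome vector order: (P0.r0,P2.r0)
SC (5): 02; 10; 12; 20; 22
TSO (6): 00; 02; 10; 12; 20; 22
PSO (6): 00; 02; 10; 12; 20; 22
target 00 ∈ {TSO,PSO}

SC:no TSO:yes PSO:yes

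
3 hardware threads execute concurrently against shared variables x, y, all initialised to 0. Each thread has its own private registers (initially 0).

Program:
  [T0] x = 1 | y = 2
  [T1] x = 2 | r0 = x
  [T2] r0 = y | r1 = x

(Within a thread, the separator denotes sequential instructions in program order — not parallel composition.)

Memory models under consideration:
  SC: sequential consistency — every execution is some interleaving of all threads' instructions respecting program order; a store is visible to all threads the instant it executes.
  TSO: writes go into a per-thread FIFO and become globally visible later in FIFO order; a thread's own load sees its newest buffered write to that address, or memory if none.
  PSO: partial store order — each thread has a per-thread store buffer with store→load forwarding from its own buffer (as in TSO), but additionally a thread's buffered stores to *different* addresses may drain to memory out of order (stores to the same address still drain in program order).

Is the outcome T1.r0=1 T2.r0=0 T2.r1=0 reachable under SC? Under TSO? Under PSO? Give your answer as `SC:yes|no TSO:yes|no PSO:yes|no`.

outcome vector order: (T1.r0,T2.r0,T2.r1)
under SC → <1 0 0>; <1 0 1>; <1 0 2>; <1 2 1>; <2 0 0>; <2 0 1>; <2 0 2>; <2 2 1>; <2 2 2>
under TSO → <1 0 0>; <1 0 1>; <1 0 2>; <1 2 1>; <2 0 0>; <2 0 1>; <2 0 2>; <2 2 1>; <2 2 2>
under PSO → <1 0 0>; <1 0 1>; <1 0 2>; <1 2 0>; <1 2 1>; <1 2 2>; <2 0 0>; <2 0 1>; <2 0 2>; <2 2 0>; <2 2 1>; <2 2 2>
target <1 0 0> ∈ {SC,TSO,PSO}

SC:yes TSO:yes PSO:yes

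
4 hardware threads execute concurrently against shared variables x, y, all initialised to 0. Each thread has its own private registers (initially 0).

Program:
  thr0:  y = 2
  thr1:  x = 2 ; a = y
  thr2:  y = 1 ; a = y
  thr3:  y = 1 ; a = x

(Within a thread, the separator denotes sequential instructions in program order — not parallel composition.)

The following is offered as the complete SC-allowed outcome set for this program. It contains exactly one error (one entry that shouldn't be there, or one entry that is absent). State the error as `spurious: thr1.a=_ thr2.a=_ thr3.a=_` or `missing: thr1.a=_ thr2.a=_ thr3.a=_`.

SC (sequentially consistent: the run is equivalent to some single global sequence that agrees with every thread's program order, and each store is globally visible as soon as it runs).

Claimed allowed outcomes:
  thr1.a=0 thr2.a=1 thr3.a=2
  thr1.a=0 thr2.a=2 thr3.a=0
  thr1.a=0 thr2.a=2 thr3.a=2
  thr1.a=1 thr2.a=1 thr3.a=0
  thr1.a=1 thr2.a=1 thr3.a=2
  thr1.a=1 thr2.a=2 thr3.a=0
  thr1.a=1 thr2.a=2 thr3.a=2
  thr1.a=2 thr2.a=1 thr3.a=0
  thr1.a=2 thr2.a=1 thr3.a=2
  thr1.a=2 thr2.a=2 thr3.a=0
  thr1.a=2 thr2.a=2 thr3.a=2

spurious: thr1.a=0 thr2.a=2 thr3.a=0

outcome vector order: (thr1.a,thr2.a,thr3.a)
[SC] allowed = {(0,1,2), (0,2,2), (1,1,0), (1,1,2), (1,2,0), (1,2,2), (2,1,0), (2,1,2), (2,2,0), (2,2,2)}
claimed∖SC = {(0,2,0)}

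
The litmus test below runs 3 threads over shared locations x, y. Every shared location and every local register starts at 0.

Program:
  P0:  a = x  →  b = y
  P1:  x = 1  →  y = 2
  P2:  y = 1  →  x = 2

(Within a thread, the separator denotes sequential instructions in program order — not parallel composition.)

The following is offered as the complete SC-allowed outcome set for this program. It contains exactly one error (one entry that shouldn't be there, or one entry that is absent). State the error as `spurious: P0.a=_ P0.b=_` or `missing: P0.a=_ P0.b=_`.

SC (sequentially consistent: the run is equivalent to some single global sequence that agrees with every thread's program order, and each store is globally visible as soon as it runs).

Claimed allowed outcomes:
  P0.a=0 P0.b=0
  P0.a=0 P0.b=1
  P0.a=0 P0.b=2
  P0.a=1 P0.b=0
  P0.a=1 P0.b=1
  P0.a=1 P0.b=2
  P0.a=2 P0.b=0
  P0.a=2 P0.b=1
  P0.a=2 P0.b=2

spurious: P0.a=2 P0.b=0

outcome vector order: (P0.a,P0.b)
SC: 8 outcomes — {<0 0> <0 1> <0 2> <1 0> <1 1> <1 2> <2 1> <2 2>}
claimed∖SC = {<2 0>}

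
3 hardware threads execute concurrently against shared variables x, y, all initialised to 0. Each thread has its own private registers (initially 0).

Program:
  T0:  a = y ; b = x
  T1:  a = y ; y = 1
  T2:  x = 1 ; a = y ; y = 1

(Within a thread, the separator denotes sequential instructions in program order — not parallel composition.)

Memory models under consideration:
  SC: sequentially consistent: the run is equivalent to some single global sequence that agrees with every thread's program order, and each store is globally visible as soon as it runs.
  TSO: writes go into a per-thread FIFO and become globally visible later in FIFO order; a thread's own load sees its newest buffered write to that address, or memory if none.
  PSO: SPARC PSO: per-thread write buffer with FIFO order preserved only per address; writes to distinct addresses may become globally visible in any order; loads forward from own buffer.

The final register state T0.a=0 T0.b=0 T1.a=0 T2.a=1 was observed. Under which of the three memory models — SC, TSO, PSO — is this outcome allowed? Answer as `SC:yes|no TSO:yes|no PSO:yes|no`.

SC:yes TSO:yes PSO:yes

outcome vector order: (T0.a,T0.b,T1.a,T2.a)
under SC → <0 0 0 0>; <0 0 0 1>; <0 0 1 0>; <0 1 0 0>; <0 1 0 1>; <0 1 1 0>; <1 0 0 1>; <1 1 0 0>; <1 1 0 1>; <1 1 1 0>
under TSO → <0 0 0 0>; <0 0 0 1>; <0 0 1 0>; <0 1 0 0>; <0 1 0 1>; <0 1 1 0>; <1 0 0 0>; <1 0 0 1>; <1 1 0 0>; <1 1 0 1>; <1 1 1 0>
under PSO → <0 0 0 0>; <0 0 0 1>; <0 0 1 0>; <0 1 0 0>; <0 1 0 1>; <0 1 1 0>; <1 0 0 0>; <1 0 0 1>; <1 0 1 0>; <1 1 0 0>; <1 1 0 1>; <1 1 1 0>
target <0 0 0 1> ∈ {SC,TSO,PSO}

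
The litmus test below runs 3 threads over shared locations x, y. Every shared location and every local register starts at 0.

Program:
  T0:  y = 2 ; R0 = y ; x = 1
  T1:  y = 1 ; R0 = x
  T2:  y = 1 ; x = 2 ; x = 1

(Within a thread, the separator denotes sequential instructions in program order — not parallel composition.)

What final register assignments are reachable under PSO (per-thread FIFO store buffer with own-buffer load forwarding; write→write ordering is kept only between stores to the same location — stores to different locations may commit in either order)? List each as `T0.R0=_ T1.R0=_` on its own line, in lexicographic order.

outcome vector order: (T0.R0,T1.R0)
|PSO outcomes| = 6

T0.R0=1 T1.R0=0
T0.R0=1 T1.R0=1
T0.R0=1 T1.R0=2
T0.R0=2 T1.R0=0
T0.R0=2 T1.R0=1
T0.R0=2 T1.R0=2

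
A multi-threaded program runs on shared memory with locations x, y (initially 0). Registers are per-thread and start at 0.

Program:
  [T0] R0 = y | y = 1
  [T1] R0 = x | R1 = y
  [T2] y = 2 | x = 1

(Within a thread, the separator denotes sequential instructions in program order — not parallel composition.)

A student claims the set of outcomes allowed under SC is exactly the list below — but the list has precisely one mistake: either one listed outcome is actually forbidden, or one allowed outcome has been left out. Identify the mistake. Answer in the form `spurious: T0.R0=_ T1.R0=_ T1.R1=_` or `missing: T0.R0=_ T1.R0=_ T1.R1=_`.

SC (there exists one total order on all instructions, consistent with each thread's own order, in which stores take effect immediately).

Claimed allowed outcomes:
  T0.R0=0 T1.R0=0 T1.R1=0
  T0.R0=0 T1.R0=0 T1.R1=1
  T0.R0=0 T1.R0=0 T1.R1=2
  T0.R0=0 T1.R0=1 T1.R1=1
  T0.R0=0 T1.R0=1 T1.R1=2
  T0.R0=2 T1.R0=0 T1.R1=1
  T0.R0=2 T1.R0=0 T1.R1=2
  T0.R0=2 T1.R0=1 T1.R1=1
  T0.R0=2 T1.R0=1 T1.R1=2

outcome vector order: (T0.R0,T1.R0,T1.R1)
SC: 10 outcomes — {(0,0,0), (0,0,1), (0,0,2), (0,1,1), (0,1,2), (2,0,0), (2,0,1), (2,0,2), (2,1,1), (2,1,2)}
SC∖claimed = {(2,0,0)}

missing: T0.R0=2 T1.R0=0 T1.R1=0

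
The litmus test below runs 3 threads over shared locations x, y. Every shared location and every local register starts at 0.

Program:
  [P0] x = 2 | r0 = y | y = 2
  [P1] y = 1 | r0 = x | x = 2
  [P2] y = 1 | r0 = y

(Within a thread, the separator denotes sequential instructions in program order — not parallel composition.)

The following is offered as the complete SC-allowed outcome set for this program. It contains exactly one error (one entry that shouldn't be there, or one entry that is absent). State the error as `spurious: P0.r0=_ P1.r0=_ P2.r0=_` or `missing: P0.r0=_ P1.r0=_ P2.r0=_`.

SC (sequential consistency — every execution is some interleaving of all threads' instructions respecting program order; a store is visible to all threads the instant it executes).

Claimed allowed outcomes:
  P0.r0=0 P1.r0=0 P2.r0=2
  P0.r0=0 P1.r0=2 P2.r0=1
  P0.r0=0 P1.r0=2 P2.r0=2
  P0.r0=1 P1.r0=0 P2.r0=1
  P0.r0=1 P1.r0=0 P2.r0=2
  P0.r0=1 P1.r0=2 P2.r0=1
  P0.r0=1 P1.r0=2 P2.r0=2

outcome vector order: (P0.r0,P1.r0,P2.r0)
SC: 6 outcomes — {021 022 101 102 121 122}
claimed∖SC = {002}

spurious: P0.r0=0 P1.r0=0 P2.r0=2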